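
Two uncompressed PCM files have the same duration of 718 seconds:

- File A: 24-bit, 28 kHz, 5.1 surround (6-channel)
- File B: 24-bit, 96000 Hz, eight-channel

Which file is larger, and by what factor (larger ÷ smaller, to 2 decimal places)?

File B, by a factor of 4.57

File A: 28,000 × 3 × 6 = 504,000 bytes/s.
File B: 96,000 × 3 × 8 = 2,304,000 bytes/s.
File B is larger; ratio = 1,654,272,000 / 361,872,000 = 4.57.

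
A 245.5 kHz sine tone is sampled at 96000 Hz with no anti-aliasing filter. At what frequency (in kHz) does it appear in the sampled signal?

42.5 kHz

Nyquist = 96,000/2 = 48,000 Hz; 245,500 Hz exceeds it.
Alias = |245,500 − 3×96,000| = |245,500 − 288,000| = 42,500 Hz = 42.5 kHz.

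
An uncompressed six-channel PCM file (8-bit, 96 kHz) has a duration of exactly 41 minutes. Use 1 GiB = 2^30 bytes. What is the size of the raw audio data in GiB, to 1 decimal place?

Duration = exactly 41 minutes = 2,460 s.
Bytes = 96,000 samples/s × 2,460 s × 1 bytes/sample × 6 ch = 1,416,960,000 bytes.
1,416,960,000 / 1,073,741,824 = 1.3 GiB.

1.3 GiB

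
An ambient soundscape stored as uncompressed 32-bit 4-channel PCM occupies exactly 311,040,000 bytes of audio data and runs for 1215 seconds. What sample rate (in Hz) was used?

16,000 Hz

Bytes = sample_rate × seconds × bytes_per_sample × channels.
sample_rate = 311,040,000 / (1,215 × 4 × 4) = 311,040,000 / 19,440 = 16,000 Hz.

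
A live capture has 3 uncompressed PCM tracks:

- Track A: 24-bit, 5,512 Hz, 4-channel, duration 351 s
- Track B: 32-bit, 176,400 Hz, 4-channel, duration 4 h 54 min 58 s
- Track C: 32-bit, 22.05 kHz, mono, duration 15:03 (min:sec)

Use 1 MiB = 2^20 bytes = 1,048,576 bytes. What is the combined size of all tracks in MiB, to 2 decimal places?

47734.92 MiB

Track A: 5,512 × 351 × 3 × 4 = 23,216,544 bytes.
Track B: 4 h 54 min 58 s = 17,698 s; 176,400 × 17,698 × 4 × 4 = 49,950,835,200 bytes.
Track C: 15:03 (min:sec) = 903 s; 22,050 × 903 × 4 × 1 = 79,644,600 bytes.
Total = 50,053,696,344 bytes = 47734.92 MiB.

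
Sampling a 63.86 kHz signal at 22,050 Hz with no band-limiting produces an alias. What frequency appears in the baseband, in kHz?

2.29 kHz

Nyquist = 22,050/2 = 11,025 Hz; 63,860 Hz exceeds it.
Alias = |63,860 − 3×22,050| = |63,860 − 66,150| = 2,290 Hz = 2.29 kHz.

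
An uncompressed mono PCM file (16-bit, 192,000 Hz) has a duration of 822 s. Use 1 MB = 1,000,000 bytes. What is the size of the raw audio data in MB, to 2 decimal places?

Bytes = 192,000 samples/s × 822 s × 2 bytes/sample × 1 ch = 315,648,000 bytes.
315,648,000 / 1,000,000 = 315.65 MB.

315.65 MB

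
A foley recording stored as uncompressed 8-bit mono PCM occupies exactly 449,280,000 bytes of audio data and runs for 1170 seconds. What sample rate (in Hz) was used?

384,000 Hz

Bytes = sample_rate × seconds × bytes_per_sample × channels.
sample_rate = 449,280,000 / (1,170 × 1 × 1) = 449,280,000 / 1,170 = 384,000 Hz.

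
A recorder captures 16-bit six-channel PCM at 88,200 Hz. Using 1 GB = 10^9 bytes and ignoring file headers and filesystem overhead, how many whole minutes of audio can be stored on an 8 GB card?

125 minutes

Uncompressed byte rate = 88,200 × 2 × 6 = 1,058,400 bytes/s.
Capacity = 8 × 1,000,000,000 = 8,000,000,000 bytes.
8,000,000,000 / 1,058,400 ≈ 7558.58 s → 125 minutes.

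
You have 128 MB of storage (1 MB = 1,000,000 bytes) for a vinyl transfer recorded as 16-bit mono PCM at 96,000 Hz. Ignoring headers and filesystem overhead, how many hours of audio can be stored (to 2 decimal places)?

0.19 hours

Uncompressed byte rate = 96,000 × 2 × 1 = 192,000 bytes/s.
Capacity = 128 × 1,000,000 = 128,000,000 bytes.
128,000,000 / 192,000 ≈ 666.67 s → 0.19 hours.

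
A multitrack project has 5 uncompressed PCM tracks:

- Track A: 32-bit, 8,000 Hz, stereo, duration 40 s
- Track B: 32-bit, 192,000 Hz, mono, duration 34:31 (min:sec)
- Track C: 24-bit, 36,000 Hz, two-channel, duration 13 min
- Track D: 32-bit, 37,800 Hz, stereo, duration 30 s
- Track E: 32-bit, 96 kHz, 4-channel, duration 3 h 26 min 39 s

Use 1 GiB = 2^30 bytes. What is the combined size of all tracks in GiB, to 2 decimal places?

19.39 GiB

Track A: 8,000 × 40 × 4 × 2 = 2,560,000 bytes.
Track B: 34:31 (min:sec) = 2,071 s; 192,000 × 2,071 × 4 × 1 = 1,590,528,000 bytes.
Track C: 13 min = 780 s; 36,000 × 780 × 3 × 2 = 168,480,000 bytes.
Track D: 37,800 × 30 × 4 × 2 = 9,072,000 bytes.
Track E: 3 h 26 min 39 s = 12,399 s; 96,000 × 12,399 × 4 × 4 = 19,044,864,000 bytes.
Total = 20,815,504,000 bytes = 19.39 GiB.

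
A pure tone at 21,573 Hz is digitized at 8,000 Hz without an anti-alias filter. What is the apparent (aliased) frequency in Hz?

2,427 Hz

Nyquist = 8,000/2 = 4,000 Hz; 21,573 Hz exceeds it.
Alias = |21,573 − 3×8,000| = |21,573 − 24,000| = 2,427 Hz.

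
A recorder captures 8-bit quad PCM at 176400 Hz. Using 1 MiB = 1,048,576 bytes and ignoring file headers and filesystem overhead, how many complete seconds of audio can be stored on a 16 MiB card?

Uncompressed byte rate = 176,400 × 1 × 4 = 705,600 bytes/s.
Capacity = 16 × 1,048,576 = 16,777,216 bytes.
16,777,216 / 705,600 ≈ 23.78 s → 23 seconds.

23 seconds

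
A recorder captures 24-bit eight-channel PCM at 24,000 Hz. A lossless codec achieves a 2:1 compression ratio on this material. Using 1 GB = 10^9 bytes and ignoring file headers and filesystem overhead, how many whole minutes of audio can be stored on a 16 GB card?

Uncompressed byte rate = 24,000 × 3 × 8 = 576,000 bytes/s.
After 2:1 compression, effective rate ≈ 288000 bytes/s.
Capacity = 16 × 1,000,000,000 = 16,000,000,000 bytes.
16,000,000,000 / effective rate ≈ 55555.56 s → 925 minutes.

925 minutes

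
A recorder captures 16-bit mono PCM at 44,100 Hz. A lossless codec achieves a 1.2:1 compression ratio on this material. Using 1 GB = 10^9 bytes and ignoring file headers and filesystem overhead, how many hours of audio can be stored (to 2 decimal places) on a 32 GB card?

120.94 hours

Uncompressed byte rate = 44,100 × 2 × 1 = 88,200 bytes/s.
After 1.2:1 compression, effective rate ≈ 73500 bytes/s.
Capacity = 32 × 1,000,000,000 = 32,000,000,000 bytes.
32,000,000,000 / effective rate ≈ 435374.15 s → 120.94 hours.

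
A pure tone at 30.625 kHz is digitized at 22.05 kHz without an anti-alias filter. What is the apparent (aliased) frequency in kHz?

8.575 kHz

Nyquist = 22,050/2 = 11,025 Hz; 30,625 Hz exceeds it.
Alias = |30,625 − 1×22,050| = |30,625 − 22,050| = 8,575 Hz = 8.575 kHz.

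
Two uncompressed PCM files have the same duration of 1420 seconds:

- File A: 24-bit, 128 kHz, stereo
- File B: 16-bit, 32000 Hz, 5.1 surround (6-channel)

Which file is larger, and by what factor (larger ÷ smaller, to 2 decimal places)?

File A, by a factor of 2.00

File A: 128,000 × 3 × 2 = 768,000 bytes/s.
File B: 32,000 × 2 × 6 = 384,000 bytes/s.
File A is larger; ratio = 1,090,560,000 / 545,280,000 = 2.00.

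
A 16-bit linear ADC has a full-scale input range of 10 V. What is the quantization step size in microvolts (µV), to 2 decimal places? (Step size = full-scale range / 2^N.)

10 V / 2^16 = 10 / 65,536 V = 152.59 µV.

152.59 µV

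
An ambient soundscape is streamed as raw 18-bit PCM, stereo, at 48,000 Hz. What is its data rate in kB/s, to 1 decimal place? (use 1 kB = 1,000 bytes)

Bit rate = 48,000 × 18 × 2 = 1,728,000 bits/s.
1,728,000 / 8 = 216,000 B/s = 216.0 kB/s.

216.0 kB/s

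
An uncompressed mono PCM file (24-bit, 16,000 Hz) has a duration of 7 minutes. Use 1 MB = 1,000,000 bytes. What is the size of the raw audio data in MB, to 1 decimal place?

20.2 MB

Duration = 7 minutes = 420 s.
Bytes = 16,000 samples/s × 420 s × 3 bytes/sample × 1 ch = 20,160,000 bytes.
20,160,000 / 1,000,000 = 20.2 MB.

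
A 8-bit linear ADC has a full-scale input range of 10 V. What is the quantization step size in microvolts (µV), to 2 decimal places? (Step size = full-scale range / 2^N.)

39062.50 µV

10 V / 2^8 = 10 / 256 V = 39062.50 µV.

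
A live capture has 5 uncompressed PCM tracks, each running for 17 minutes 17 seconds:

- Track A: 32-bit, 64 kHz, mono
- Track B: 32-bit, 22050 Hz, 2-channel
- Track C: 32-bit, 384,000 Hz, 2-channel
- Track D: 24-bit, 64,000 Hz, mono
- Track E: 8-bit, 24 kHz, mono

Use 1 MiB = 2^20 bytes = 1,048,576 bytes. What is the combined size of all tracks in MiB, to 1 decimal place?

17 minutes 17 seconds = 1,037 s.
Track A: 64,000 × 1,037 × 4 × 1 = 265,472,000 bytes.
Track B: 22,050 × 1,037 × 4 × 2 = 182,926,800 bytes.
Track C: 384,000 × 1,037 × 4 × 2 = 3,185,664,000 bytes.
Track D: 64,000 × 1,037 × 3 × 1 = 199,104,000 bytes.
Track E: 24,000 × 1,037 × 1 × 1 = 24,888,000 bytes.
Total = 3,858,054,800 bytes = 3679.3 MiB.

3679.3 MiB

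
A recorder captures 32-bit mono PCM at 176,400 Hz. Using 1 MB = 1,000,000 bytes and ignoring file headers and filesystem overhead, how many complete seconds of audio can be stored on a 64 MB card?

90 seconds

Uncompressed byte rate = 176,400 × 4 × 1 = 705,600 bytes/s.
Capacity = 64 × 1,000,000 = 64,000,000 bytes.
64,000,000 / 705,600 ≈ 90.7 s → 90 seconds.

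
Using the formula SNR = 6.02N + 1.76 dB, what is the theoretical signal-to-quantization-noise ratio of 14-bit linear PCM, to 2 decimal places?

86.04 dB

6.02 × 14 + 1.76 = 86.04 dB.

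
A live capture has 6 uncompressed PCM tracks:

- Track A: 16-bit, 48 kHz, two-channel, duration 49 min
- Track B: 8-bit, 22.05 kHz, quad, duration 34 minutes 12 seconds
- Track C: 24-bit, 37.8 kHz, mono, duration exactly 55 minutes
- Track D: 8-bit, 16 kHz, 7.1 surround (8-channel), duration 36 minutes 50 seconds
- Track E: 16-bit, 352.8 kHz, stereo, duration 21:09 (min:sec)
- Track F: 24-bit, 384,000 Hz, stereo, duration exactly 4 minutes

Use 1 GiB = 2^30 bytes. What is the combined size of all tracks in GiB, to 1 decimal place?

Track A: 49 min = 2,940 s; 48,000 × 2,940 × 2 × 2 = 564,480,000 bytes.
Track B: 34 minutes 12 seconds = 2,052 s; 22,050 × 2,052 × 1 × 4 = 180,986,400 bytes.
Track C: exactly 55 minutes = 3,300 s; 37,800 × 3,300 × 3 × 1 = 374,220,000 bytes.
Track D: 36 minutes 50 seconds = 2,210 s; 16,000 × 2,210 × 1 × 8 = 282,880,000 bytes.
Track E: 21:09 (min:sec) = 1,269 s; 352,800 × 1,269 × 2 × 2 = 1,790,812,800 bytes.
Track F: exactly 4 minutes = 240 s; 384,000 × 240 × 3 × 2 = 552,960,000 bytes.
Total = 3,746,339,200 bytes = 3.5 GiB.

3.5 GiB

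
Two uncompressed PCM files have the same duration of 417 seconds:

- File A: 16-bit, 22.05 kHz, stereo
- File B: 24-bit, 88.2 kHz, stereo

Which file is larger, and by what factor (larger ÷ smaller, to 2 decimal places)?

File B, by a factor of 6.00

File A: 22,050 × 2 × 2 = 88,200 bytes/s.
File B: 88,200 × 3 × 2 = 529,200 bytes/s.
File B is larger; ratio = 220,676,400 / 36,779,400 = 6.00.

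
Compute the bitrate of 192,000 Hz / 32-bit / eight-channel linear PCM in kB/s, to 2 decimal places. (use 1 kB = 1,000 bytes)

Bit rate = 192,000 × 32 × 8 = 49,152,000 bits/s.
49,152,000 / 8 = 6,144,000 B/s = 6144.00 kB/s.

6144.00 kB/s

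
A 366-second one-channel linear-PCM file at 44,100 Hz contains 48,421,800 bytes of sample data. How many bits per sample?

Bytes per sample = 48,421,800 / (44,100 × 366 × 1) = 48,421,800 / 16,140,600 = 3.
Bit depth = 3 × 8 = 24 bits.

24 bits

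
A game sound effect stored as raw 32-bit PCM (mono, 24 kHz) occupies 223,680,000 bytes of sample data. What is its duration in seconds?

Byte rate = 24,000 × 4 × 1 = 96,000 bytes/s.
Duration = 223,680,000 / 96,000 = 2,330 s.

2,330 seconds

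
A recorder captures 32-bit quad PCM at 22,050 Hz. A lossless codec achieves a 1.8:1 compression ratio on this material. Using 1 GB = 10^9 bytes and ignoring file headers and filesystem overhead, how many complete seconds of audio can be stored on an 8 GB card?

Uncompressed byte rate = 22,050 × 4 × 4 = 352,800 bytes/s.
After 1.8:1 compression, effective rate ≈ 196000 bytes/s.
Capacity = 8 × 1,000,000,000 = 8,000,000,000 bytes.
8,000,000,000 / effective rate ≈ 40816.33 s → 40,816 seconds.

40,816 seconds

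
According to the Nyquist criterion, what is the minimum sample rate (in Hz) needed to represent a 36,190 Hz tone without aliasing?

72,380 Hz

Minimum sample rate = 2 × 36,190 Hz = 72,380 Hz.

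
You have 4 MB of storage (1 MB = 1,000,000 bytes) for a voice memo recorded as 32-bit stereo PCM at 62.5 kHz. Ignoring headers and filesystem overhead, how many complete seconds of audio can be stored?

Uncompressed byte rate = 62,500 × 4 × 2 = 500,000 bytes/s.
Capacity = 4 × 1,000,000 = 4,000,000 bytes.
4,000,000 / 500,000 ≈ 8 s → 8 seconds.

8 seconds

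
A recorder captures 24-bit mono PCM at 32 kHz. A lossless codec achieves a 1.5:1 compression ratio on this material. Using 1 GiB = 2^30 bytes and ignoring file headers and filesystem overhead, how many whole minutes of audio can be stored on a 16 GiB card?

Uncompressed byte rate = 32,000 × 3 × 1 = 96,000 bytes/s.
After 1.5:1 compression, effective rate ≈ 64000 bytes/s.
Capacity = 16 × 1,073,741,824 = 17,179,869,184 bytes.
17,179,869,184 / effective rate ≈ 268435.46 s → 4,473 minutes.

4,473 minutes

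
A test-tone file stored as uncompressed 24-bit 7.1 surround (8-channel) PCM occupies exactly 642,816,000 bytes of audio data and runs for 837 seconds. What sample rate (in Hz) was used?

Bytes = sample_rate × seconds × bytes_per_sample × channels.
sample_rate = 642,816,000 / (837 × 3 × 8) = 642,816,000 / 20,088 = 32,000 Hz.

32,000 Hz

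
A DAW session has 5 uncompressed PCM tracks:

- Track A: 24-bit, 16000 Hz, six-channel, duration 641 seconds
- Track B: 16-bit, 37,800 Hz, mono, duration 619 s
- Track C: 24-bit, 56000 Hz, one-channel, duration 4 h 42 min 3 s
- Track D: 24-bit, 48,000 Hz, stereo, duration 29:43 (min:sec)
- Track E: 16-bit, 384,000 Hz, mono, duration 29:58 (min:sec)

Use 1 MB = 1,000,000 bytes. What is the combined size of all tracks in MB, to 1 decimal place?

4968.8 MB

Track A: 16,000 × 641 × 3 × 6 = 184,608,000 bytes.
Track B: 37,800 × 619 × 2 × 1 = 46,796,400 bytes.
Track C: 4 h 42 min 3 s = 16,923 s; 56,000 × 16,923 × 3 × 1 = 2,843,064,000 bytes.
Track D: 29:43 (min:sec) = 1,783 s; 48,000 × 1,783 × 3 × 2 = 513,504,000 bytes.
Track E: 29:58 (min:sec) = 1,798 s; 384,000 × 1,798 × 2 × 1 = 1,380,864,000 bytes.
Total = 4,968,836,400 bytes = 4968.8 MB.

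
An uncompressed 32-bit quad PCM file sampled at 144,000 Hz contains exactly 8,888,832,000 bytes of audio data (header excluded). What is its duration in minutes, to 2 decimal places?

Byte rate = 144,000 × 4 × 4 = 2,304,000 bytes/s.
Duration = 8,888,832,000 / 2,304,000 = 3,858 s.
3,858 s / 60 = 64.30 minutes.

64.30 minutes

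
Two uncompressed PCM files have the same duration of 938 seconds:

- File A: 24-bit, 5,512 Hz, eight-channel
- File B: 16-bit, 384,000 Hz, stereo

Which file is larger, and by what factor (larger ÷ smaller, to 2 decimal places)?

File B, by a factor of 11.61

File A: 5,512 × 3 × 8 = 132,288 bytes/s.
File B: 384,000 × 2 × 2 = 1,536,000 bytes/s.
File B is larger; ratio = 1,440,768,000 / 124,086,144 = 11.61.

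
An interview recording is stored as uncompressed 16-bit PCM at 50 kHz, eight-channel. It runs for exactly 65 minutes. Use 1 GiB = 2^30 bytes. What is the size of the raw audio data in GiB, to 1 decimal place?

2.9 GiB

Duration = exactly 65 minutes = 3,900 s.
Bytes = 50,000 samples/s × 3,900 s × 2 bytes/sample × 8 ch = 3,120,000,000 bytes.
3,120,000,000 / 1,073,741,824 = 2.9 GiB.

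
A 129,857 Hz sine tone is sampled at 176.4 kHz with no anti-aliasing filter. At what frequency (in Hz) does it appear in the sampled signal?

Nyquist = 176,400/2 = 88,200 Hz; 129,857 Hz exceeds it.
Alias = |129,857 − 1×176,400| = |129,857 − 176,400| = 46,543 Hz.

46,543 Hz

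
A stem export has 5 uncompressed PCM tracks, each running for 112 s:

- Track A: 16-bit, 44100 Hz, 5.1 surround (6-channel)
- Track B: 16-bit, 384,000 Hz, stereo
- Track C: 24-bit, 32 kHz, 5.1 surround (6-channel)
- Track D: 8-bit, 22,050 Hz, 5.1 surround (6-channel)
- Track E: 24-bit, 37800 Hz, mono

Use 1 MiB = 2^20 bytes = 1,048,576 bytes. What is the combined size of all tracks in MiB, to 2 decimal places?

Track A: 44,100 × 112 × 2 × 6 = 59,270,400 bytes.
Track B: 384,000 × 112 × 2 × 2 = 172,032,000 bytes.
Track C: 32,000 × 112 × 3 × 6 = 64,512,000 bytes.
Track D: 22,050 × 112 × 1 × 6 = 14,817,600 bytes.
Track E: 37,800 × 112 × 3 × 1 = 12,700,800 bytes.
Total = 323,332,800 bytes = 308.35 MiB.

308.35 MiB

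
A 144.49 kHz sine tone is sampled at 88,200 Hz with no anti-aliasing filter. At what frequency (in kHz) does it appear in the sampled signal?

31.91 kHz

Nyquist = 88,200/2 = 44,100 Hz; 144,490 Hz exceeds it.
Alias = |144,490 − 2×88,200| = |144,490 − 176,400| = 31,910 Hz = 31.91 kHz.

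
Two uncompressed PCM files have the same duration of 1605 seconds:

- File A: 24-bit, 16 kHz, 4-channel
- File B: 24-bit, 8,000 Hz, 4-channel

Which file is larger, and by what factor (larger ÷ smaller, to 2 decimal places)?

File A, by a factor of 2.00

File A: 16,000 × 3 × 4 = 192,000 bytes/s.
File B: 8,000 × 3 × 4 = 96,000 bytes/s.
File A is larger; ratio = 308,160,000 / 154,080,000 = 2.00.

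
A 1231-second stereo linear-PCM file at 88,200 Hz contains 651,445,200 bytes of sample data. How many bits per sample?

Bytes per sample = 651,445,200 / (88,200 × 1,231 × 2) = 651,445,200 / 217,148,400 = 3.
Bit depth = 3 × 8 = 24 bits.

24 bits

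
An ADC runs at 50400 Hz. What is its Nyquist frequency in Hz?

25,200 Hz

Nyquist frequency = sample rate / 2 = 50,400 / 2 = 25,200 Hz.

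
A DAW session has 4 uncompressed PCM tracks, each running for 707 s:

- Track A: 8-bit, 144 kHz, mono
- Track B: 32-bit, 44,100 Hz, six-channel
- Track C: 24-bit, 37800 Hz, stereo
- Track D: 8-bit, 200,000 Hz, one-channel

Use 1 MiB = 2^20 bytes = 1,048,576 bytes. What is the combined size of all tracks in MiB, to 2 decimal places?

Track A: 144,000 × 707 × 1 × 1 = 101,808,000 bytes.
Track B: 44,100 × 707 × 4 × 6 = 748,288,800 bytes.
Track C: 37,800 × 707 × 3 × 2 = 160,347,600 bytes.
Track D: 200,000 × 707 × 1 × 1 = 141,400,000 bytes.
Total = 1,151,844,400 bytes = 1098.48 MiB.

1098.48 MiB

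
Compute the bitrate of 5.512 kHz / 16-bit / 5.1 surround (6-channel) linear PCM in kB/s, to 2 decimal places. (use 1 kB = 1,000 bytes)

Bit rate = 5,512 × 16 × 6 = 529,152 bits/s.
529,152 / 8 = 66,144 B/s = 66.14 kB/s.

66.14 kB/s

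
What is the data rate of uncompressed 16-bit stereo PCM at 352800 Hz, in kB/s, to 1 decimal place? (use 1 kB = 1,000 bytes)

1411.2 kB/s

Bit rate = 352,800 × 16 × 2 = 11,289,600 bits/s.
11,289,600 / 8 = 1,411,200 B/s = 1411.2 kB/s.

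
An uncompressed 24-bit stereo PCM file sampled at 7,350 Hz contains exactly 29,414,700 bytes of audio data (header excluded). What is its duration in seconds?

667 seconds

Byte rate = 7,350 × 3 × 2 = 44,100 bytes/s.
Duration = 29,414,700 / 44,100 = 667 s.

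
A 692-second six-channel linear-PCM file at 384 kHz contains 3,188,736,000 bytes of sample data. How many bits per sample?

16 bits

Bytes per sample = 3,188,736,000 / (384,000 × 692 × 6) = 3,188,736,000 / 1,594,368,000 = 2.
Bit depth = 2 × 8 = 16 bits.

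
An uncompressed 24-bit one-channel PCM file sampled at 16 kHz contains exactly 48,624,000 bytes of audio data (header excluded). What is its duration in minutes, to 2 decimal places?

16.88 minutes

Byte rate = 16,000 × 3 × 1 = 48,000 bytes/s.
Duration = 48,624,000 / 48,000 = 1,013 s.
1,013 s / 60 = 16.88 minutes.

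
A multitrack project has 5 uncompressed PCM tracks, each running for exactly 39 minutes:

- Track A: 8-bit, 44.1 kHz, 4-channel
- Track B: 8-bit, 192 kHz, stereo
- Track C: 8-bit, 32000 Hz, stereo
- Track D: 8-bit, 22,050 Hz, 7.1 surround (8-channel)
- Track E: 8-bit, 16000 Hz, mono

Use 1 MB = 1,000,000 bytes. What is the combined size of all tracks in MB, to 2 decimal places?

1911.31 MB

exactly 39 minutes = 2,340 s.
Track A: 44,100 × 2,340 × 1 × 4 = 412,776,000 bytes.
Track B: 192,000 × 2,340 × 1 × 2 = 898,560,000 bytes.
Track C: 32,000 × 2,340 × 1 × 2 = 149,760,000 bytes.
Track D: 22,050 × 2,340 × 1 × 8 = 412,776,000 bytes.
Track E: 16,000 × 2,340 × 1 × 1 = 37,440,000 bytes.
Total = 1,911,312,000 bytes = 1911.31 MB.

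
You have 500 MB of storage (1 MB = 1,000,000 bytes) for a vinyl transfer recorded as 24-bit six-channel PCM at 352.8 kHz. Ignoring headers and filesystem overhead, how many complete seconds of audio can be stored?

78 seconds

Uncompressed byte rate = 352,800 × 3 × 6 = 6,350,400 bytes/s.
Capacity = 500 × 1,000,000 = 500,000,000 bytes.
500,000,000 / 6,350,400 ≈ 78.74 s → 78 seconds.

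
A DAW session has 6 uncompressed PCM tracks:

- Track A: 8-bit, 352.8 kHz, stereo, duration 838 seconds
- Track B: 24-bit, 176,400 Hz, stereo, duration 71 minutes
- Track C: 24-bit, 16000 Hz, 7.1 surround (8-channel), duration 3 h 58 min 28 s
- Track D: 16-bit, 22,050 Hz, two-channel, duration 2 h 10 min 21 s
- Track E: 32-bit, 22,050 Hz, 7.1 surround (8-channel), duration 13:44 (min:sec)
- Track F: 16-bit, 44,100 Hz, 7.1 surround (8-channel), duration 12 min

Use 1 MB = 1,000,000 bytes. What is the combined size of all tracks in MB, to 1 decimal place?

12373.6 MB

Track A: 352,800 × 838 × 1 × 2 = 591,292,800 bytes.
Track B: 71 minutes = 4,260 s; 176,400 × 4,260 × 3 × 2 = 4,508,784,000 bytes.
Track C: 3 h 58 min 28 s = 14,308 s; 16,000 × 14,308 × 3 × 8 = 5,494,272,000 bytes.
Track D: 2 h 10 min 21 s = 7,821 s; 22,050 × 7,821 × 2 × 2 = 689,812,200 bytes.
Track E: 13:44 (min:sec) = 824 s; 22,050 × 824 × 4 × 8 = 581,414,400 bytes.
Track F: 12 min = 720 s; 44,100 × 720 × 2 × 8 = 508,032,000 bytes.
Total = 12,373,607,400 bytes = 12373.6 MB.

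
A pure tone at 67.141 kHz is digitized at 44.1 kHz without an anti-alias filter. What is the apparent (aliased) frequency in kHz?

Nyquist = 44,100/2 = 22,050 Hz; 67,141 Hz exceeds it.
Alias = |67,141 − 2×44,100| = |67,141 − 88,200| = 21,059 Hz = 21.059 kHz.

21.059 kHz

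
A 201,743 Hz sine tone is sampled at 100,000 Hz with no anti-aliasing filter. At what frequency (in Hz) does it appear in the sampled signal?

1,743 Hz

Nyquist = 100,000/2 = 50,000 Hz; 201,743 Hz exceeds it.
Alias = |201,743 − 2×100,000| = |201,743 − 200,000| = 1,743 Hz.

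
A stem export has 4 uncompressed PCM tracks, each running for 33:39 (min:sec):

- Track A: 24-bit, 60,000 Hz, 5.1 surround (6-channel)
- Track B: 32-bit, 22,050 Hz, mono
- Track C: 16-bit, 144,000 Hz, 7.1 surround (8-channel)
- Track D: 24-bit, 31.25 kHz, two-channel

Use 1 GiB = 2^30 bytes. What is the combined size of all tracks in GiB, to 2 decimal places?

6.88 GiB

33:39 (min:sec) = 2,019 s.
Track A: 60,000 × 2,019 × 3 × 6 = 2,180,520,000 bytes.
Track B: 22,050 × 2,019 × 4 × 1 = 178,075,800 bytes.
Track C: 144,000 × 2,019 × 2 × 8 = 4,651,776,000 bytes.
Track D: 31,250 × 2,019 × 3 × 2 = 378,562,500 bytes.
Total = 7,388,934,300 bytes = 6.88 GiB.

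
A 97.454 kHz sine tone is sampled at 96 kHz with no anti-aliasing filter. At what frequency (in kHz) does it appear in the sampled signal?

Nyquist = 96,000/2 = 48,000 Hz; 97,454 Hz exceeds it.
Alias = |97,454 − 1×96,000| = |97,454 − 96,000| = 1,454 Hz = 1.454 kHz.

1.454 kHz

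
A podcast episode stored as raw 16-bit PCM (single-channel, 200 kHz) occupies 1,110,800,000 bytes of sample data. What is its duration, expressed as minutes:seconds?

46:17

Byte rate = 200,000 × 2 × 1 = 400,000 bytes/s.
Duration = 1,110,800,000 / 400,000 = 2,777 s.
2,777 s = 46:17.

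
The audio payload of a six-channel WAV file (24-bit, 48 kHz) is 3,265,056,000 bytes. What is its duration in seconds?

Byte rate = 48,000 × 3 × 6 = 864,000 bytes/s.
Duration = 3,265,056,000 / 864,000 = 3,779 s.

3,779 seconds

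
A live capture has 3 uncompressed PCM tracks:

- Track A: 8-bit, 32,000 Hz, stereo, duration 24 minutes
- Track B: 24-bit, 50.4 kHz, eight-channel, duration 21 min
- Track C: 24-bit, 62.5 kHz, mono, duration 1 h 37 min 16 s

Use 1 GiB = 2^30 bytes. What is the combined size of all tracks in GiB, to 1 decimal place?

2.5 GiB

Track A: 24 minutes = 1,440 s; 32,000 × 1,440 × 1 × 2 = 92,160,000 bytes.
Track B: 21 min = 1,260 s; 50,400 × 1,260 × 3 × 8 = 1,524,096,000 bytes.
Track C: 1 h 37 min 16 s = 5,836 s; 62,500 × 5,836 × 3 × 1 = 1,094,250,000 bytes.
Total = 2,710,506,000 bytes = 2.5 GiB.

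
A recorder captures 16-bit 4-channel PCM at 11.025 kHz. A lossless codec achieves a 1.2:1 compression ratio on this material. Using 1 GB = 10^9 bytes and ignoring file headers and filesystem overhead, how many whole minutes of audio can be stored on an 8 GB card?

Uncompressed byte rate = 11,025 × 2 × 4 = 88,200 bytes/s.
After 1.2:1 compression, effective rate ≈ 73500 bytes/s.
Capacity = 8 × 1,000,000,000 = 8,000,000,000 bytes.
8,000,000,000 / effective rate ≈ 108843.54 s → 1,814 minutes.

1,814 minutes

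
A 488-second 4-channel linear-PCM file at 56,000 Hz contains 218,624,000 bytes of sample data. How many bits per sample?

16 bits

Bytes per sample = 218,624,000 / (56,000 × 488 × 4) = 218,624,000 / 109,312,000 = 2.
Bit depth = 2 × 8 = 16 bits.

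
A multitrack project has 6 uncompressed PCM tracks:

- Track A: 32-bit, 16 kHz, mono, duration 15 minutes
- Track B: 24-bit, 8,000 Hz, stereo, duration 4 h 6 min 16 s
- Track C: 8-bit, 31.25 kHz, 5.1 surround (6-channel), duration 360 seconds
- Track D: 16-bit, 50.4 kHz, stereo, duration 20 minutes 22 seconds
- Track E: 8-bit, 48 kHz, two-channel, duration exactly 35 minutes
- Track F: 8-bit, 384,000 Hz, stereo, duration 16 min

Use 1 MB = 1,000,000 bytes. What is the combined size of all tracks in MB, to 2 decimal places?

Track A: 15 minutes = 900 s; 16,000 × 900 × 4 × 1 = 57,600,000 bytes.
Track B: 4 h 6 min 16 s = 14,776 s; 8,000 × 14,776 × 3 × 2 = 709,248,000 bytes.
Track C: 31,250 × 360 × 1 × 6 = 67,500,000 bytes.
Track D: 20 minutes 22 seconds = 1,222 s; 50,400 × 1,222 × 2 × 2 = 246,355,200 bytes.
Track E: exactly 35 minutes = 2,100 s; 48,000 × 2,100 × 1 × 2 = 201,600,000 bytes.
Track F: 16 min = 960 s; 384,000 × 960 × 1 × 2 = 737,280,000 bytes.
Total = 2,019,583,200 bytes = 2019.58 MB.

2019.58 MB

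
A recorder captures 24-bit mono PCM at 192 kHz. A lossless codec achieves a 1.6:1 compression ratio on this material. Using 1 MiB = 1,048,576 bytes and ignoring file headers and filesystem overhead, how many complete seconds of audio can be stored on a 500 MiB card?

1,456 seconds

Uncompressed byte rate = 192,000 × 3 × 1 = 576,000 bytes/s.
After 1.6:1 compression, effective rate ≈ 360000 bytes/s.
Capacity = 500 × 1,048,576 = 524,288,000 bytes.
524,288,000 / effective rate ≈ 1456.36 s → 1,456 seconds.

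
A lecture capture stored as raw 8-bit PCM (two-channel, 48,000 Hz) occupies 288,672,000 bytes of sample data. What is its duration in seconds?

3,007 seconds

Byte rate = 48,000 × 1 × 2 = 96,000 bytes/s.
Duration = 288,672,000 / 96,000 = 3,007 s.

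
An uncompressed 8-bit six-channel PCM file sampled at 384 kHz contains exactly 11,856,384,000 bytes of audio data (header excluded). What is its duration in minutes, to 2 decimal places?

Byte rate = 384,000 × 1 × 6 = 2,304,000 bytes/s.
Duration = 11,856,384,000 / 2,304,000 = 5,146 s.
5,146 s / 60 = 85.77 minutes.

85.77 minutes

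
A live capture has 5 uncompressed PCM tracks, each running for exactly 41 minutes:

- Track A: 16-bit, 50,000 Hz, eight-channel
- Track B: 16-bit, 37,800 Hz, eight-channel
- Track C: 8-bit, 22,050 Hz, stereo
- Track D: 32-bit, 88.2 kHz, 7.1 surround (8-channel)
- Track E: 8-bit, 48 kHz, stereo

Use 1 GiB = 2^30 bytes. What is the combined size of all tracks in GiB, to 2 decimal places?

10.01 GiB

exactly 41 minutes = 2,460 s.
Track A: 50,000 × 2,460 × 2 × 8 = 1,968,000,000 bytes.
Track B: 37,800 × 2,460 × 2 × 8 = 1,487,808,000 bytes.
Track C: 22,050 × 2,460 × 1 × 2 = 108,486,000 bytes.
Track D: 88,200 × 2,460 × 4 × 8 = 6,943,104,000 bytes.
Track E: 48,000 × 2,460 × 1 × 2 = 236,160,000 bytes.
Total = 10,743,558,000 bytes = 10.01 GiB.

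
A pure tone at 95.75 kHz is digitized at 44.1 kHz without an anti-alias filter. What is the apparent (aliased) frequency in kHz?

7.55 kHz

Nyquist = 44,100/2 = 22,050 Hz; 95,750 Hz exceeds it.
Alias = |95,750 − 2×44,100| = |95,750 − 88,200| = 7,550 Hz = 7.55 kHz.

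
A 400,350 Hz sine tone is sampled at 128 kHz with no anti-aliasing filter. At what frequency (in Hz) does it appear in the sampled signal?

Nyquist = 128,000/2 = 64,000 Hz; 400,350 Hz exceeds it.
Alias = |400,350 − 3×128,000| = |400,350 − 384,000| = 16,350 Hz.

16,350 Hz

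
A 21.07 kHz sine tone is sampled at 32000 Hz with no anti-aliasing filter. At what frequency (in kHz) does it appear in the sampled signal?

10.93 kHz

Nyquist = 32,000/2 = 16,000 Hz; 21,070 Hz exceeds it.
Alias = |21,070 − 1×32,000| = |21,070 − 32,000| = 10,930 Hz = 10.93 kHz.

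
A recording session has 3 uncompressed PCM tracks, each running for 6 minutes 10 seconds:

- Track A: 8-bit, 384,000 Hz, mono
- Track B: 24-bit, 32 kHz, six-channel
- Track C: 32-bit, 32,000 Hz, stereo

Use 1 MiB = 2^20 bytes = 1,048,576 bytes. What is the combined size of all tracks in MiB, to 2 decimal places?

429.08 MiB

6 minutes 10 seconds = 370 s.
Track A: 384,000 × 370 × 1 × 1 = 142,080,000 bytes.
Track B: 32,000 × 370 × 3 × 6 = 213,120,000 bytes.
Track C: 32,000 × 370 × 4 × 2 = 94,720,000 bytes.
Total = 449,920,000 bytes = 429.08 MiB.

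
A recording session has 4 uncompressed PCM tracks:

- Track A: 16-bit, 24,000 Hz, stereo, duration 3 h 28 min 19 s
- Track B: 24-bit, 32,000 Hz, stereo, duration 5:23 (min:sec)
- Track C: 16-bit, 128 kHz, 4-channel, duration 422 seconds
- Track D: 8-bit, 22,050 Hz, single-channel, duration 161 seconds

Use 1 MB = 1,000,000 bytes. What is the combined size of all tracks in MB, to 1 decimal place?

Track A: 3 h 28 min 19 s = 12,499 s; 24,000 × 12,499 × 2 × 2 = 1,199,904,000 bytes.
Track B: 5:23 (min:sec) = 323 s; 32,000 × 323 × 3 × 2 = 62,016,000 bytes.
Track C: 128,000 × 422 × 2 × 4 = 432,128,000 bytes.
Track D: 22,050 × 161 × 1 × 1 = 3,550,050 bytes.
Total = 1,697,598,050 bytes = 1697.6 MB.

1697.6 MB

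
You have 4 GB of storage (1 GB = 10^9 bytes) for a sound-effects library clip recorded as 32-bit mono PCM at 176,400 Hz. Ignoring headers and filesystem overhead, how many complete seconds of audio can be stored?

5,668 seconds

Uncompressed byte rate = 176,400 × 4 × 1 = 705,600 bytes/s.
Capacity = 4 × 1,000,000,000 = 4,000,000,000 bytes.
4,000,000,000 / 705,600 ≈ 5668.93 s → 5,668 seconds.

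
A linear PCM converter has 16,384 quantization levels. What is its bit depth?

log2(16,384) = 14.

14 bits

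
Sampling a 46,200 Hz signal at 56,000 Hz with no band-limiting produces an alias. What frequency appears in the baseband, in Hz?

9,800 Hz

Nyquist = 56,000/2 = 28,000 Hz; 46,200 Hz exceeds it.
Alias = |46,200 − 1×56,000| = |46,200 − 56,000| = 9,800 Hz.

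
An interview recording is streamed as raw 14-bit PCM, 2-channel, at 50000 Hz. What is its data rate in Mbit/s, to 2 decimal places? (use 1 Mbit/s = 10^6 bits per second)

1.40 Mbit/s

Bit rate = 50,000 × 14 × 2 = 1,400,000 bits/s.
= 1.40 Mbit/s.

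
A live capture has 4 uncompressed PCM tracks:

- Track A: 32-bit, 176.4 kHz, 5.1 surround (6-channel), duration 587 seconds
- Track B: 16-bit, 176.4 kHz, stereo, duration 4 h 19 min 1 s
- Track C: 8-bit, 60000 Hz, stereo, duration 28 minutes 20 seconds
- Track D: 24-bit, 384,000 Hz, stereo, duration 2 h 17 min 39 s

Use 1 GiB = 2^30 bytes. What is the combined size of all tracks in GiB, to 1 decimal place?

30.4 GiB

Track A: 176,400 × 587 × 4 × 6 = 2,485,123,200 bytes.
Track B: 4 h 19 min 1 s = 15,541 s; 176,400 × 15,541 × 2 × 2 = 10,965,729,600 bytes.
Track C: 28 minutes 20 seconds = 1,700 s; 60,000 × 1,700 × 1 × 2 = 204,000,000 bytes.
Track D: 2 h 17 min 39 s = 8,259 s; 384,000 × 8,259 × 3 × 2 = 19,028,736,000 bytes.
Total = 32,683,588,800 bytes = 30.4 GiB.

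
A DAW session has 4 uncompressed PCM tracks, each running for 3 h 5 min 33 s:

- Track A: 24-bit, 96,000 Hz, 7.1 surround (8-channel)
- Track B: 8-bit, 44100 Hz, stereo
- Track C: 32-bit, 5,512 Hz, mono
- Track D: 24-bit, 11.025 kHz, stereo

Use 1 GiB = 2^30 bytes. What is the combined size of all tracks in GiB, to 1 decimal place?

25.7 GiB

3 h 5 min 33 s = 11,133 s.
Track A: 96,000 × 11,133 × 3 × 8 = 25,650,432,000 bytes.
Track B: 44,100 × 11,133 × 1 × 2 = 981,930,600 bytes.
Track C: 5,512 × 11,133 × 4 × 1 = 245,460,384 bytes.
Track D: 11,025 × 11,133 × 3 × 2 = 736,447,950 bytes.
Total = 27,614,270,934 bytes = 25.7 GiB.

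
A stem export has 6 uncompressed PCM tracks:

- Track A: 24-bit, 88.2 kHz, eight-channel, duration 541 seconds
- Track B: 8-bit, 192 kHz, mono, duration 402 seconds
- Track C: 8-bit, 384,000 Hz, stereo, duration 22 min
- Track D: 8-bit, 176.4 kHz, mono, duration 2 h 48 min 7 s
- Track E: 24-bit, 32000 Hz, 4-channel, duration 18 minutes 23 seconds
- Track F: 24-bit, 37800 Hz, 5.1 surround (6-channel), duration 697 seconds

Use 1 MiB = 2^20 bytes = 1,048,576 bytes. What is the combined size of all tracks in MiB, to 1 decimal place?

Track A: 88,200 × 541 × 3 × 8 = 1,145,188,800 bytes.
Track B: 192,000 × 402 × 1 × 1 = 77,184,000 bytes.
Track C: 22 min = 1,320 s; 384,000 × 1,320 × 1 × 2 = 1,013,760,000 bytes.
Track D: 2 h 48 min 7 s = 10,087 s; 176,400 × 10,087 × 1 × 1 = 1,779,346,800 bytes.
Track E: 18 minutes 23 seconds = 1,103 s; 32,000 × 1,103 × 3 × 4 = 423,552,000 bytes.
Track F: 37,800 × 697 × 3 × 6 = 474,238,800 bytes.
Total = 4,913,270,400 bytes = 4685.7 MiB.

4685.7 MiB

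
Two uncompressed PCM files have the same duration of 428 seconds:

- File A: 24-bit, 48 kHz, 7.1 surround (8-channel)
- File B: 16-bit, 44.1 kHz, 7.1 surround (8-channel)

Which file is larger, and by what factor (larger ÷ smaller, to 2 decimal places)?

File A, by a factor of 1.63

File A: 48,000 × 3 × 8 = 1,152,000 bytes/s.
File B: 44,100 × 2 × 8 = 705,600 bytes/s.
File A is larger; ratio = 493,056,000 / 301,996,800 = 1.63.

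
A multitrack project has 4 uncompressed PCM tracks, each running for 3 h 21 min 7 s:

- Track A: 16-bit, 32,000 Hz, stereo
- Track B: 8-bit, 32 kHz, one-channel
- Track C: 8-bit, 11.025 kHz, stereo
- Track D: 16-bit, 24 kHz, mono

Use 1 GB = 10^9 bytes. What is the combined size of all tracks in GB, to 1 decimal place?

2.8 GB

3 h 21 min 7 s = 12,067 s.
Track A: 32,000 × 12,067 × 2 × 2 = 1,544,576,000 bytes.
Track B: 32,000 × 12,067 × 1 × 1 = 386,144,000 bytes.
Track C: 11,025 × 12,067 × 1 × 2 = 266,077,350 bytes.
Track D: 24,000 × 12,067 × 2 × 1 = 579,216,000 bytes.
Total = 2,776,013,350 bytes = 2.8 GB.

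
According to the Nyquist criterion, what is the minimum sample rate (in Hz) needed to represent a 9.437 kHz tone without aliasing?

18,874 Hz

Minimum sample rate = 2 × 9,437 Hz = 18,874 Hz.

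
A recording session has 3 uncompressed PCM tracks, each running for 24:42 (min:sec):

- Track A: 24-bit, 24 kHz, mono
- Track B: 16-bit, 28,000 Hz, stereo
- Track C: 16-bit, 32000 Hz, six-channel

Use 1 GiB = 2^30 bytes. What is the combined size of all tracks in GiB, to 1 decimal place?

24:42 (min:sec) = 1,482 s.
Track A: 24,000 × 1,482 × 3 × 1 = 106,704,000 bytes.
Track B: 28,000 × 1,482 × 2 × 2 = 165,984,000 bytes.
Track C: 32,000 × 1,482 × 2 × 6 = 569,088,000 bytes.
Total = 841,776,000 bytes = 0.8 GiB.

0.8 GiB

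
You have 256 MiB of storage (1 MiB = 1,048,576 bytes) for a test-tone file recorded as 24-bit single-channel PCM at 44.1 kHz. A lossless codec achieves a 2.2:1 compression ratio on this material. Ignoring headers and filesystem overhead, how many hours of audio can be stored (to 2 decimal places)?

1.24 hours

Uncompressed byte rate = 44,100 × 3 × 1 = 132,300 bytes/s.
After 2.2:1 compression, effective rate ≈ 60136.36 bytes/s.
Capacity = 256 × 1,048,576 = 268,435,456 bytes.
268,435,456 / effective rate ≈ 4463.78 s → 1.24 hours.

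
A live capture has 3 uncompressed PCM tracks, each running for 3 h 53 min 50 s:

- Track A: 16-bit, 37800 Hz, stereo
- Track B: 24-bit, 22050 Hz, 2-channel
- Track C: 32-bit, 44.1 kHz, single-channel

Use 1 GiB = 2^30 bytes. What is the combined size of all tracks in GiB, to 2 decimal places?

6.01 GiB

3 h 53 min 50 s = 14,030 s.
Track A: 37,800 × 14,030 × 2 × 2 = 2,121,336,000 bytes.
Track B: 22,050 × 14,030 × 3 × 2 = 1,856,169,000 bytes.
Track C: 44,100 × 14,030 × 4 × 1 = 2,474,892,000 bytes.
Total = 6,452,397,000 bytes = 6.01 GiB.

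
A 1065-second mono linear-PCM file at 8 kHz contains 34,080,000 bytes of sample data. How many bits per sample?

32 bits

Bytes per sample = 34,080,000 / (8,000 × 1,065 × 1) = 34,080,000 / 8,520,000 = 4.
Bit depth = 4 × 8 = 32 bits.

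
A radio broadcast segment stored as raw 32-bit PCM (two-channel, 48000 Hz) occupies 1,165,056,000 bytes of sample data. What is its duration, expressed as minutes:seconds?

50:34

Byte rate = 48,000 × 4 × 2 = 384,000 bytes/s.
Duration = 1,165,056,000 / 384,000 = 3,034 s.
3,034 s = 50:34.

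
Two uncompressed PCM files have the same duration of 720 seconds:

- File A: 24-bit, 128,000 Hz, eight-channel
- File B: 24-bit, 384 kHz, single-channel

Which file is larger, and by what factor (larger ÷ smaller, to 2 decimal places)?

File A: 128,000 × 3 × 8 = 3,072,000 bytes/s.
File B: 384,000 × 3 × 1 = 1,152,000 bytes/s.
File A is larger; ratio = 2,211,840,000 / 829,440,000 = 2.67.

File A, by a factor of 2.67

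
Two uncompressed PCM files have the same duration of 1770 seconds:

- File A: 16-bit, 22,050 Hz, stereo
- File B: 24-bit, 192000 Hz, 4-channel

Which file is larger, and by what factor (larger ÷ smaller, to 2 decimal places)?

File B, by a factor of 26.12

File A: 22,050 × 2 × 2 = 88,200 bytes/s.
File B: 192,000 × 3 × 4 = 2,304,000 bytes/s.
File B is larger; ratio = 4,078,080,000 / 156,114,000 = 26.12.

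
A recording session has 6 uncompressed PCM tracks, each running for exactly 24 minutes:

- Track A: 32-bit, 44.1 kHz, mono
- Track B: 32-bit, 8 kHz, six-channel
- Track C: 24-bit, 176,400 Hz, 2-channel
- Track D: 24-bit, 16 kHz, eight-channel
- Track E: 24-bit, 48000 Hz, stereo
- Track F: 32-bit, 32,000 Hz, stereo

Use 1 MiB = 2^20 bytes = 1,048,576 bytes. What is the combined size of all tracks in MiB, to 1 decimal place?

3233.8 MiB

exactly 24 minutes = 1,440 s.
Track A: 44,100 × 1,440 × 4 × 1 = 254,016,000 bytes.
Track B: 8,000 × 1,440 × 4 × 6 = 276,480,000 bytes.
Track C: 176,400 × 1,440 × 3 × 2 = 1,524,096,000 bytes.
Track D: 16,000 × 1,440 × 3 × 8 = 552,960,000 bytes.
Track E: 48,000 × 1,440 × 3 × 2 = 414,720,000 bytes.
Track F: 32,000 × 1,440 × 4 × 2 = 368,640,000 bytes.
Total = 3,390,912,000 bytes = 3233.8 MiB.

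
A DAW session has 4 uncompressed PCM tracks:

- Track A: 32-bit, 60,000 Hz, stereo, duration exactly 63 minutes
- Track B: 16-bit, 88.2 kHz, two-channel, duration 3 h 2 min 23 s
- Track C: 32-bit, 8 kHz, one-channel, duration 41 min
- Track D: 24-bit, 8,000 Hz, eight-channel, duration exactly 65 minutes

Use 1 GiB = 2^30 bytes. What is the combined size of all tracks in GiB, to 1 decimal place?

Track A: exactly 63 minutes = 3,780 s; 60,000 × 3,780 × 4 × 2 = 1,814,400,000 bytes.
Track B: 3 h 2 min 23 s = 10,943 s; 88,200 × 10,943 × 2 × 2 = 3,860,690,400 bytes.
Track C: 41 min = 2,460 s; 8,000 × 2,460 × 4 × 1 = 78,720,000 bytes.
Track D: exactly 65 minutes = 3,900 s; 8,000 × 3,900 × 3 × 8 = 748,800,000 bytes.
Total = 6,502,610,400 bytes = 6.1 GiB.

6.1 GiB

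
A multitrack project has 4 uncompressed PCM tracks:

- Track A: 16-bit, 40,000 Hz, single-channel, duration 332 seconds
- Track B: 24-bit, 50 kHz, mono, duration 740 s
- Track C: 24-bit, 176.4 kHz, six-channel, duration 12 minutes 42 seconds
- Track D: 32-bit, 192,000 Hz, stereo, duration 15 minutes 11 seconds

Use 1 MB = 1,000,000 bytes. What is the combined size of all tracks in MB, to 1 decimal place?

3956.4 MB

Track A: 40,000 × 332 × 2 × 1 = 26,560,000 bytes.
Track B: 50,000 × 740 × 3 × 1 = 111,000,000 bytes.
Track C: 12 minutes 42 seconds = 762 s; 176,400 × 762 × 3 × 6 = 2,419,502,400 bytes.
Track D: 15 minutes 11 seconds = 911 s; 192,000 × 911 × 4 × 2 = 1,399,296,000 bytes.
Total = 3,956,358,400 bytes = 3956.4 MB.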